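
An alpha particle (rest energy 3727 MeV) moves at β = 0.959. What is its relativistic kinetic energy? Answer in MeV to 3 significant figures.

K ≈ 9420 MeV

γ = 1/√(1 − 0.959²) = 3.5285
K = (γ − 1)m₀c² = (3.5285 − 1) × 3727 MeV = 2.5285 × 3727 MeV = 9420 MeV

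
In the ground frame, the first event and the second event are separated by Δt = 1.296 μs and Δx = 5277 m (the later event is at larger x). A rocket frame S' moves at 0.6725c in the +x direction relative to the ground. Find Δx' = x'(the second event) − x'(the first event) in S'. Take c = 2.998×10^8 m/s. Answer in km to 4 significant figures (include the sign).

Δx' ≈ 6.777 km

γ = 1/√(1 − 0.6725²) = 1.35117
Δx' = γ(Δx − vΔt) = 1.35117 × (5277 m − 0.6725×(2.998×10^8 m/s)×1.296×10^-6 s)
= 1.35117 × (5015.71 m) = 6.777 km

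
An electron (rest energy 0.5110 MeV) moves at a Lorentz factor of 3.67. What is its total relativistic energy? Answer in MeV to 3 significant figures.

γ = 3.67 (given)
E = γm₀c² = 3.67 × 0.5110 MeV = 1.88 MeV

E ≈ 1.88 MeV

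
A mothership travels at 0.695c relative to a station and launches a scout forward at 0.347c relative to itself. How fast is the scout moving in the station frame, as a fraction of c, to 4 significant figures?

Compose boost 2: (0.347 + 0.695)/(1 + 0.347×0.695) = 1.042/1.24117 = 0.8395

u ≈ 0.8395c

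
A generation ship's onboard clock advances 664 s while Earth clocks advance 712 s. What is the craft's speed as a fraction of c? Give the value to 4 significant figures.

γ = Δt/τ₀ = 712/664 = 1.07229
β = √(1 − 1/γ²) = √(1 − 1/1.07229²) = 0.3610

β ≈ 0.3610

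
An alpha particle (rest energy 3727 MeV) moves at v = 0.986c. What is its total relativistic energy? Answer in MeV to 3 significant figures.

E ≈ 22400 MeV

γ = 1/√(1 − 0.986²) = 5.9972
E = γm₀c² = 5.9972 × 3727 MeV = 22400 MeV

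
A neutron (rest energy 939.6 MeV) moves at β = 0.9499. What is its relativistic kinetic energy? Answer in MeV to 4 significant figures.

K ≈ 2067 MeV

γ = 1/√(1 − 0.9499²) = 3.19945
K = (γ − 1)m₀c² = (3.19945 − 1) × 939.6 MeV = 2.19945 × 939.6 MeV = 2067 MeV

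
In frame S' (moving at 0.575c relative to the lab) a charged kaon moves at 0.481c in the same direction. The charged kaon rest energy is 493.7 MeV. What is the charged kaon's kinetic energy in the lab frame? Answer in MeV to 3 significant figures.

K ≈ 385 MeV

u_lab = (0.481 + 0.575)/(1 + 0.481×0.575) = 0.827213
γ = 1/√(1 − 0.827213²) = 1.7797
K = (γ − 1)m₀c² = (1.7797 − 1) × 493.7 = 0.77971 × 493.7 = 385 MeV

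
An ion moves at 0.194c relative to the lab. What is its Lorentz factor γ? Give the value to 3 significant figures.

γ ≈ 1.02

γ = 1/√(1 − β²) = 1/√(1 − 0.194²) = 1/√(0.96236) = 1.02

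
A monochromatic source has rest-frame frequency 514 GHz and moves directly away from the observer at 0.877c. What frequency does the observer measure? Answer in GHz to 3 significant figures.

f_obs ≈ 132 GHz

Relativistic Doppler: f_obs = f_src √((1−β)/(1+β))
= 514 × √(0.12300/1.8770) = 514 × 0.25599 = 132 GHz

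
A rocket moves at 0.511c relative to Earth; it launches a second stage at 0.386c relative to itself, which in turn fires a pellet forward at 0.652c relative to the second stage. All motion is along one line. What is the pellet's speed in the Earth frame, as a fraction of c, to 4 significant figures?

Compose boost 2: (0.386 + 0.511)/(1 + 0.386×0.511) = 0.8970/1.19725 = 0.749219
Compose boost 3: (0.652 + 0.749219)/(1 + 0.652×0.749219) = 1.40122/1.48849 = 0.9414

u ≈ 0.9414c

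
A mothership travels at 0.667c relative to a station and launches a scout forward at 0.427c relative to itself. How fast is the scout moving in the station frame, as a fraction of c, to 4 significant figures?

u ≈ 0.8515c

Compose boost 2: (0.427 + 0.667)/(1 + 0.427×0.667) = 1.094/1.28481 = 0.8515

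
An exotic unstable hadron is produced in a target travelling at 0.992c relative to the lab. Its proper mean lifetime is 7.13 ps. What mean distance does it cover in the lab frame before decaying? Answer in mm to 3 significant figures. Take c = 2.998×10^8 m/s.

d ≈ 16.8 mm

γ = 1/√(1 − 0.992²) = 7.9216
Dilated lifetime: Δt = γτ₀ = 7.9216 × 7.13 ps = 56.481 ps
d = vΔt = 0.992c × 56.481 ps = 2.9740×10^8 m/s × 5.6481×10^-11 s = 16.8 mm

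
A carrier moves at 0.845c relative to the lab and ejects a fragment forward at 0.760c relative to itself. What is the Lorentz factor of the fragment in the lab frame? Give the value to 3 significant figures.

γ ≈ 4.72

u_lab = (0.760 + 0.845)/(1 + 0.760×0.845) = 1.605/1.64220 = 0.977347
γ = 1/√(1 − 0.977347²) = 4.72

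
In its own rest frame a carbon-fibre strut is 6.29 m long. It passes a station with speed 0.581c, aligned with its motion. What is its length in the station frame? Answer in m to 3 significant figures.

L ≈ 5.12 m

γ = 1/√(1 − 0.581²) = 1.2286
Length contraction: L = L₀/γ = 6.29/1.2286 = 5.12 m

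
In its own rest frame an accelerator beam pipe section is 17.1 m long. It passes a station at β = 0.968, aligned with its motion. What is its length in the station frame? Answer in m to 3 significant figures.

L ≈ 4.29 m

γ = 1/√(1 − 0.968²) = 3.9849
Length contraction: L = L₀/γ = 17.1/3.9849 = 4.29 m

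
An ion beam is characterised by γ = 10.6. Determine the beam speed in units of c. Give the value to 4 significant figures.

β ≈ 0.9955

β = √(1 − 1/γ²) = √(1 − 1/10.6²) = √(0.991100) = 0.9955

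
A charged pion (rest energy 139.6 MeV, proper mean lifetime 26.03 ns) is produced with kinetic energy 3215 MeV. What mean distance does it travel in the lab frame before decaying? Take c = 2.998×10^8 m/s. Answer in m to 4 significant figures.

d ≈ 187.4 m

γ = 1 + K/(m₀c²) = 1 + 3215/139.6 = 24.0301
β = √(1 − 1/γ²) = 0.999134
Dilated lifetime: γτ₀ = 24.0301 × 26.03 ns = 625.503 ns
d = βc·γτ₀ = 0.999134 × (2.998×10^8 m/s) × 6.25503×10^-7 s = 187.4 m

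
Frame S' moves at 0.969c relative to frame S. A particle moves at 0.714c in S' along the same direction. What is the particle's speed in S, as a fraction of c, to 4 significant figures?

u ≈ 0.9948c

Relativistic velocity addition: u = (u' + v)/(1 + u'v/c²)
= (0.714 + 0.969)/(1 + 0.714×0.969) = 1.683/1.69187 = 0.9948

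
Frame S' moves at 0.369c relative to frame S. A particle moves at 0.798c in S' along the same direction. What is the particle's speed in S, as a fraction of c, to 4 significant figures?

Relativistic velocity addition: u = (u' + v)/(1 + u'v/c²)
= (0.798 + 0.369)/(1 + 0.798×0.369) = 1.167/1.29446 = 0.9015

u ≈ 0.9015c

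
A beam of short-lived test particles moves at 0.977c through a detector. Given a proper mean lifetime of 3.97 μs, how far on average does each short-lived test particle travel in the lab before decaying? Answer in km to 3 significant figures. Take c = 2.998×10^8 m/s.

γ = 1/√(1 − 0.977²) = 4.6896
Dilated lifetime: Δt = γτ₀ = 4.6896 × 3.97 μs = 18.618 μs
d = vΔt = 0.977c × 18.618 μs = 2.9290×10^8 m/s × 1.8618×10^-5 s = 5.45 km

d ≈ 5.45 km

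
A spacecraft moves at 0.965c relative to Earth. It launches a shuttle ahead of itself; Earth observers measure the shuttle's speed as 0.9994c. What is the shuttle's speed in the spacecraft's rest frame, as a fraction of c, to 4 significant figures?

u' ≈ 0.9669c

Inverse velocity addition: u' = (u − v)/(1 − uv/c²)
= (0.9994 − 0.965)/(1 − 0.9994×0.965) = 0.03440/0.0355790 = 0.9669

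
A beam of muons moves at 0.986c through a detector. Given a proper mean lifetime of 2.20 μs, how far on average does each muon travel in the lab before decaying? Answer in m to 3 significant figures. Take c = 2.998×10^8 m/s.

d ≈ 3900 m

γ = 1/√(1 − 0.986²) = 5.9972
Dilated lifetime: Δt = γτ₀ = 5.9972 × 2.20 μs = 13.194 μs
d = vΔt = 0.986c × 13.194 μs = 2.9560×10^8 m/s × 1.3194×10^-5 s = 3900 m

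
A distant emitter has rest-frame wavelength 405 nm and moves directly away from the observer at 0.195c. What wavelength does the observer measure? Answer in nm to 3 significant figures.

Relativistic Doppler: λ_obs = λ_src √((1+β)/(1−β))
= 405 × √(1.1950/0.80500) = 405 × 1.2184 = 493 nm

λ_obs ≈ 493 nm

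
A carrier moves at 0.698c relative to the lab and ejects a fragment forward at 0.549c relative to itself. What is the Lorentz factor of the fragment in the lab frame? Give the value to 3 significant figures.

u_lab = (0.549 + 0.698)/(1 + 0.549×0.698) = 1.247/1.38320 = 0.901531
γ = 1/√(1 − 0.901531²) = 2.31

γ ≈ 2.31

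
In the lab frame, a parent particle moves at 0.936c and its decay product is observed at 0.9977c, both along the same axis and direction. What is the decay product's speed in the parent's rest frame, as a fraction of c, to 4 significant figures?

u' ≈ 0.9327c

Inverse velocity addition: u' = (u − v)/(1 − uv/c²)
= (0.9977 − 0.936)/(1 − 0.9977×0.936) = 0.06170/0.0661528 = 0.9327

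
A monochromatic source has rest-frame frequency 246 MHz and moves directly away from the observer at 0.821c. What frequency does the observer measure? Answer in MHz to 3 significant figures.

f_obs ≈ 77.1 MHz

Relativistic Doppler: f_obs = f_src √((1−β)/(1+β))
= 246 × √(0.17900/1.8210) = 246 × 0.31352 = 77.1 MHz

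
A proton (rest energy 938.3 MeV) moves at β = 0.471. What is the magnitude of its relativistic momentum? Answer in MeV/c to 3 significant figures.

γ = 1/√(1 − 0.471²) = 1.1336
p = γβm₀c = 1.1336 × 0.471 × 938.3 MeV/c = 501 MeV/c

p ≈ 501 MeV/c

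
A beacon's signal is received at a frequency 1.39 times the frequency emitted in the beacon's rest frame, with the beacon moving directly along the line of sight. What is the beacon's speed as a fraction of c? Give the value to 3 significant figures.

f_obs/f_src = √((1+β)/(1−β)) = 1.39  ⇒  (1+β)/(1−β) = 1.9321
β = |1 − D²|/(1 + D²) = |1 − 1.9321|/(1 + 1.9321) = 0.318

β ≈ 0.318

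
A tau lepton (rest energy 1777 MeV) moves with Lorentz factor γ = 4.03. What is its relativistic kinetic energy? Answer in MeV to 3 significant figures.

γ = 4.03 (given)
K = (γ − 1)m₀c² = (4.03 − 1) × 1777 MeV = 3.0300 × 1777 MeV = 5380 MeV

K ≈ 5380 MeV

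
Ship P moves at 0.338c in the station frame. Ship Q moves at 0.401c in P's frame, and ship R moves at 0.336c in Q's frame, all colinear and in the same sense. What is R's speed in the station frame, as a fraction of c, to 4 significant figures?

u ≈ 0.8097c

Compose boost 2: (0.401 + 0.338)/(1 + 0.401×0.338) = 0.7390/1.13554 = 0.650793
Compose boost 3: (0.336 + 0.650793)/(1 + 0.336×0.650793) = 0.986793/1.21867 = 0.8097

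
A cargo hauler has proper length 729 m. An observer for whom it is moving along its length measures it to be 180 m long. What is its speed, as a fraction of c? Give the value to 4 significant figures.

γ = L₀/L = 729/180 = 4.05000
β = √(1 − 1/γ²) = 0.9690

β ≈ 0.9690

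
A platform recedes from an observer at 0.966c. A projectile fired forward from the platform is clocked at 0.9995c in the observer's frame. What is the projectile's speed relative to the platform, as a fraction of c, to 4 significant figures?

Inverse velocity addition: u' = (u − v)/(1 − uv/c²)
= (0.9995 − 0.966)/(1 − 0.9995×0.966) = 0.03350/0.0344830 = 0.9715

u' ≈ 0.9715c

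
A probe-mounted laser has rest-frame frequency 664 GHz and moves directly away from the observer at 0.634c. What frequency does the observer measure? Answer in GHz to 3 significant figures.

f_obs ≈ 314 GHz

Relativistic Doppler: f_obs = f_src √((1−β)/(1+β))
= 664 × √(0.36600/1.6340) = 664 × 0.47328 = 314 GHz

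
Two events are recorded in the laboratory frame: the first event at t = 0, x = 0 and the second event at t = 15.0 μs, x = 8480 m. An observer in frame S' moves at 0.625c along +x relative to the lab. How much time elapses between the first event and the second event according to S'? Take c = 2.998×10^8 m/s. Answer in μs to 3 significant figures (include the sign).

Δt' ≈ -3.43 μs

γ = 1/√(1 − 0.625²) = 1.2810
Δt' = γ(Δt − vΔx/c²) = 1.2810 × (15.0 μs − 0.625×8480 m / (2.998×10^8 m/s))
= 1.2810 × (-2.6785 μs) = -3.43 μs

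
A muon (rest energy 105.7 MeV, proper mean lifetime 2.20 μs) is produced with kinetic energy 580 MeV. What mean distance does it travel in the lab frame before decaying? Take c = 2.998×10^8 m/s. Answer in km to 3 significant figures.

γ = 1 + K/(m₀c²) = 1 + 580/105.7 = 6.4872
β = √(1 − 1/γ²) = 0.98805
Dilated lifetime: γτ₀ = 6.4872 × 2.20 μs = 14.272 μs
d = βc·γτ₀ = 0.98805 × (2.998×10^8 m/s) × 1.4272×10^-5 s = 4.23 km

d ≈ 4.23 km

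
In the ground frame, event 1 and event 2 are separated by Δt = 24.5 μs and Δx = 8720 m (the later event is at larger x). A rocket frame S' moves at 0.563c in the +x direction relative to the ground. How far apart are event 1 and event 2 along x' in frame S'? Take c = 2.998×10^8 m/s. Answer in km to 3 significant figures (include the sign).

γ = 1/√(1 − 0.563²) = 1.2100
Δx' = γ(Δx − vΔt) = 1.2100 × (8720 m − 0.563×(2.998×10^8 m/s)×24.5×10^-6 s)
= 1.2100 × (4584.7 m) = 5.55 km

Δx' ≈ 5.55 km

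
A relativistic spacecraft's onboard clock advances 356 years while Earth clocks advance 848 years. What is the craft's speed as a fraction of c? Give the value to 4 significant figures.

γ = Δt/τ₀ = 848/356 = 2.38202
β = √(1 − 1/γ²) = √(1 − 1/2.38202²) = 0.9076

β ≈ 0.9076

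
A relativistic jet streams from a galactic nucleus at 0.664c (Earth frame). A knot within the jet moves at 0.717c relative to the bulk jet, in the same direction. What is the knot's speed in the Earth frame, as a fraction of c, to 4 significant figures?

Relativistic velocity addition: u = (u' + v)/(1 + u'v/c²)
= (0.717 + 0.664)/(1 + 0.717×0.664) = 1.381/1.47609 = 0.9356

u ≈ 0.9356c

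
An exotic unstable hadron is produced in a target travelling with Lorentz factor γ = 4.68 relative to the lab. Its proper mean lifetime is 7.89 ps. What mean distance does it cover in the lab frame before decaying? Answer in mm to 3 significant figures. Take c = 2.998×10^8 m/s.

d ≈ 10.8 mm

β = √(1 − 1/γ²) = √(1 − 1/4.68²) = 0.97690
Dilated lifetime: Δt = γτ₀ = 4.68 × 7.89 ps = 36.925 ps
d = vΔt = 0.97690c × 36.925 ps = 2.9288×10^8 m/s × 3.6925×10^-11 s = 10.8 mm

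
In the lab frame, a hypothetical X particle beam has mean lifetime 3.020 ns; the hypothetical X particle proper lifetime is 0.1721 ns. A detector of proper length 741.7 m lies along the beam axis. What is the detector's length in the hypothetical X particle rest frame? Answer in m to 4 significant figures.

Time dilation ⇒ γ = Δt/τ₀ = 3.020/0.1721 = 17.5479
Length contraction: L = L₀/γ = 741.7/17.5479 = 42.27 m

L ≈ 42.27 m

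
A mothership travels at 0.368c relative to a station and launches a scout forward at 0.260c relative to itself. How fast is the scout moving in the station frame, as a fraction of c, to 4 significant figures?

u ≈ 0.5732c

Compose boost 2: (0.260 + 0.368)/(1 + 0.260×0.368) = 0.6280/1.09568 = 0.5732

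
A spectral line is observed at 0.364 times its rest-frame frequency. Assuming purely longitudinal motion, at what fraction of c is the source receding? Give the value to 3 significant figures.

f_obs/f_src = √((1−β)/(1+β)) = 0.364  ⇒  (1−β)/(1+β) = 0.13250
β = |1 − D²|/(1 + D²) = |1 − 0.13250|/(1 + 0.13250) = 0.766

β ≈ 0.766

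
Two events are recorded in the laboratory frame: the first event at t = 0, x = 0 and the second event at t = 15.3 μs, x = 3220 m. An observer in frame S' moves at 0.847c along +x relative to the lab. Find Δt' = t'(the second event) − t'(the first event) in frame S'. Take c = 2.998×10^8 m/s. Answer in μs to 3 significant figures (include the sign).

Δt' ≈ 11.7 μs

γ = 1/√(1 − 0.847²) = 1.8811
Δt' = γ(Δt − vΔx/c²) = 1.8811 × (15.3 μs − 0.847×3220 m / (2.998×10^8 m/s))
= 1.8811 × (6.2028 μs) = 11.7 μs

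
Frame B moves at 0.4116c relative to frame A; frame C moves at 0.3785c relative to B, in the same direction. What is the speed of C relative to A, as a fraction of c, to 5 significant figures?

Compose boost 2: (0.3785 + 0.4116)/(1 + 0.3785×0.4116) = 0.79010/1.155791 = 0.68360

u ≈ 0.68360c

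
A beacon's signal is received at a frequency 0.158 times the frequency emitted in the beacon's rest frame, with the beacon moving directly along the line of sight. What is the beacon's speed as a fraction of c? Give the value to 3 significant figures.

f_obs/f_src = √((1−β)/(1+β)) = 0.158  ⇒  (1−β)/(1+β) = 0.024964
β = |1 − D²|/(1 + D²) = |1 − 0.024964|/(1 + 0.024964) = 0.951

β ≈ 0.951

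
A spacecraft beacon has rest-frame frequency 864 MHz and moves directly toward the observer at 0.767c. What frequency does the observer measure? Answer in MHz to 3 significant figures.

Relativistic Doppler: f_obs = f_src √((1+β)/(1−β))
= 864 × √(1.7670/0.23300) = 864 × 2.7539 = 2380 MHz

f_obs ≈ 2380 MHz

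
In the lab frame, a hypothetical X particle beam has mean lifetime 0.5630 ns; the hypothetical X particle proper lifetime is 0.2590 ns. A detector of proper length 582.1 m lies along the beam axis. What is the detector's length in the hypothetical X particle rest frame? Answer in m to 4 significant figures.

L ≈ 267.8 m

Time dilation ⇒ γ = Δt/τ₀ = 0.5630/0.2590 = 2.17375
Length contraction: L = L₀/γ = 582.1/2.17375 = 267.8 m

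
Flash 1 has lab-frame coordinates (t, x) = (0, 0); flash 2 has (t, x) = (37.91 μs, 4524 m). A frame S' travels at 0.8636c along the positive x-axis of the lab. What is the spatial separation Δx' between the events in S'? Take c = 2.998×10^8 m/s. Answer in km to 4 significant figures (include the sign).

γ = 1/√(1 − 0.8636²) = 1.98343
Δx' = γ(Δx − vΔt) = 1.98343 × (4524 m − 0.8636×(2.998×10^8 m/s)×37.91×10^-6 s)
= 1.98343 × (-5291.17 m) = -10.49 km

Δx' ≈ -10.49 km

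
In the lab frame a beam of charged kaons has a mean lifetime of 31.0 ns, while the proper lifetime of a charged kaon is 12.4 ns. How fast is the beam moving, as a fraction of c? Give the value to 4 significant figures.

β ≈ 0.9165

γ = Δt/τ₀ = 31.0/12.4 = 2.50000
β = √(1 − 1/γ²) = √(1 − 1/2.50000²) = 0.9165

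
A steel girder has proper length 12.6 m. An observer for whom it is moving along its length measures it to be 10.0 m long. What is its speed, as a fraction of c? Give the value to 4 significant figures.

γ = L₀/L = 12.6/10.0 = 1.26000
β = √(1 − 1/γ²) = 0.6084

β ≈ 0.6084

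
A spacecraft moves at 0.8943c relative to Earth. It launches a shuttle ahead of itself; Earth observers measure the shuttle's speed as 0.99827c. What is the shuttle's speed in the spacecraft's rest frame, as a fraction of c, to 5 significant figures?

Inverse velocity addition: u' = (u − v)/(1 − uv/c²)
= (0.99827 − 0.8943)/(1 − 0.99827×0.8943) = 0.10397/0.1072471 = 0.96944

u' ≈ 0.96944c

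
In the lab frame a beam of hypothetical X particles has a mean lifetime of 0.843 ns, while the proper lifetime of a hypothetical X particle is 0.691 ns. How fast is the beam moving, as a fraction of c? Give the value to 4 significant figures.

γ = Δt/τ₀ = 0.843/0.691 = 1.21997
β = √(1 − 1/γ²) = √(1 − 1/1.21997²) = 0.5728

β ≈ 0.5728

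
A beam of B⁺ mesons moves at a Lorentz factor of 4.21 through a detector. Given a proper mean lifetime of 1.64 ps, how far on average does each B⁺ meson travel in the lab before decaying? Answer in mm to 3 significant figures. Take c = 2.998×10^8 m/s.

d ≈ 2.01 mm

β = √(1 − 1/γ²) = √(1 − 1/4.21²) = 0.97138
Dilated lifetime: Δt = γτ₀ = 4.21 × 1.64 ps = 6.9044 ps
d = vΔt = 0.97138c × 6.9044 ps = 2.9122×10^8 m/s × 6.9044×10^-12 s = 2.01 mm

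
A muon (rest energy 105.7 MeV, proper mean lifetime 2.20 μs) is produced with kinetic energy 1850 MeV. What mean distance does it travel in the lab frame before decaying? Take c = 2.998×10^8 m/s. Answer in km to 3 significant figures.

γ = 1 + K/(m₀c²) = 1 + 1850/105.7 = 18.502
β = √(1 − 1/γ²) = 0.99854
Dilated lifetime: γτ₀ = 18.502 × 2.20 μs = 40.705 μs
d = βc·γτ₀ = 0.99854 × (2.998×10^8 m/s) × 4.0705×10^-5 s = 12.2 km

d ≈ 12.2 km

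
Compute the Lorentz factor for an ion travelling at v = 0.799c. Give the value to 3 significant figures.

γ = 1/√(1 − β²) = 1/√(1 − 0.799²) = 1/√(0.36160) = 1.66

γ ≈ 1.66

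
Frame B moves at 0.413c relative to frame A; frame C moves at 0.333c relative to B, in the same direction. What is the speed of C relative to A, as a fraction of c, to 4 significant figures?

Compose boost 2: (0.333 + 0.413)/(1 + 0.333×0.413) = 0.7460/1.13753 = 0.6558

u ≈ 0.6558c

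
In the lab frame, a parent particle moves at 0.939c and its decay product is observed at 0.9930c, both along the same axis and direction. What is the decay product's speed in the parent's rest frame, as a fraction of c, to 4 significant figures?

Inverse velocity addition: u' = (u − v)/(1 − uv/c²)
= (0.9930 − 0.939)/(1 − 0.9930×0.939) = 0.05400/0.0675730 = 0.7991

u' ≈ 0.7991c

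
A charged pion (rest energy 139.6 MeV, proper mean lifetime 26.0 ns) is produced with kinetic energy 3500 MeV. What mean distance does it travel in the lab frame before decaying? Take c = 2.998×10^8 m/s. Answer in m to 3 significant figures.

d ≈ 203 m

γ = 1 + K/(m₀c²) = 1 + 3500/139.6 = 26.072
β = √(1 − 1/γ²) = 0.99926
Dilated lifetime: γτ₀ = 26.072 × 26.0 ns = 677.86 ns
d = βc·γτ₀ = 0.99926 × (2.998×10^8 m/s) × 6.7786×10^-7 s = 203 m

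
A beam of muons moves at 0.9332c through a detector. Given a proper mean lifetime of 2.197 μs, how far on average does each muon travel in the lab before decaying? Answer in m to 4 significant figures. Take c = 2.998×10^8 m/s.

d ≈ 1710 m

γ = 1/√(1 − 0.9332²) = 2.78274
Dilated lifetime: Δt = γτ₀ = 2.78274 × 2.197 μs = 6.11369 μs
d = vΔt = 0.9332c × 6.11369 μs = 2.79773×10^8 m/s × 6.11369×10^-6 s = 1710 m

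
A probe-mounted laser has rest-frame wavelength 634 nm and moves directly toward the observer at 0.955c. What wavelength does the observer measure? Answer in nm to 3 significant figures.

λ_obs ≈ 96.2 nm

Relativistic Doppler: λ_obs = λ_src √((1−β)/(1+β))
= 634 × √(0.045000/1.9550) = 634 × 0.15172 = 96.2 nm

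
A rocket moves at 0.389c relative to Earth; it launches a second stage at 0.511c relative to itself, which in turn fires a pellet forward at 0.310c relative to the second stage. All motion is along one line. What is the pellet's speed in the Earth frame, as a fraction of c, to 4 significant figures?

u ≈ 0.8605c

Compose boost 2: (0.511 + 0.389)/(1 + 0.511×0.389) = 0.9000/1.19878 = 0.750764
Compose boost 3: (0.310 + 0.750764)/(1 + 0.310×0.750764) = 1.06076/1.23274 = 0.8605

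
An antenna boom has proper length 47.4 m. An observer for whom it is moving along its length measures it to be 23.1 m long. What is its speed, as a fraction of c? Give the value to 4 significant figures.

β ≈ 0.8732

γ = L₀/L = 47.4/23.1 = 2.05195
β = √(1 − 1/γ²) = 0.8732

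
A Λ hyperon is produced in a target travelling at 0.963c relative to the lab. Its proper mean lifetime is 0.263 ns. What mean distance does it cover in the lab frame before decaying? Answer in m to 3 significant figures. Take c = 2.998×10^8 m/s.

γ = 1/√(1 − 0.963²) = 3.7106
Dilated lifetime: Δt = γτ₀ = 3.7106 × 0.263 ns = 0.97588 ns
d = vΔt = 0.963c × 0.97588 ns = 2.8871×10^8 m/s × 9.7588×10^-10 s = 0.282 m

d ≈ 0.282 m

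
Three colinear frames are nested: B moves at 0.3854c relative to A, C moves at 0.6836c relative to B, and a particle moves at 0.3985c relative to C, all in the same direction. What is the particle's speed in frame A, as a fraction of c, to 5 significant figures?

u ≈ 0.93077c

Compose boost 2: (0.6836 + 0.3854)/(1 + 0.6836×0.3854) = 1.0690/1.263459 = 0.8460897
Compose boost 3: (0.3985 + 0.8460897)/(1 + 0.3985×0.8460897) = 1.244590/1.337167 = 0.93077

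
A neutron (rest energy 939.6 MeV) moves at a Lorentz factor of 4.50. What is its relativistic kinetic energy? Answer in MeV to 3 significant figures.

K ≈ 3290 MeV

γ = 4.50 (given)
K = (γ − 1)m₀c² = (4.50 − 1) × 939.6 MeV = 3.5000 × 939.6 MeV = 3290 MeV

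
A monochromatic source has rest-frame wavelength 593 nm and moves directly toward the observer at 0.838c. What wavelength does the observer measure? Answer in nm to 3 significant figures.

Relativistic Doppler: λ_obs = λ_src √((1−β)/(1+β))
= 593 × √(0.16200/1.8380) = 593 × 0.29688 = 176 nm

λ_obs ≈ 176 nm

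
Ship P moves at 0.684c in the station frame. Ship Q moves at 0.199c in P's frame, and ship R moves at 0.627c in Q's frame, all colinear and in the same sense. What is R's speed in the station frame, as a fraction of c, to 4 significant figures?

Compose boost 2: (0.199 + 0.684)/(1 + 0.199×0.684) = 0.8830/1.13612 = 0.777209
Compose boost 3: (0.627 + 0.777209)/(1 + 0.627×0.777209) = 1.40421/1.48731 = 0.9441

u ≈ 0.9441c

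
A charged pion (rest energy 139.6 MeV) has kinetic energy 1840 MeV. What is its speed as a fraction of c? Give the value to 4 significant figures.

β ≈ 0.9975

γ = 1 + K/(m₀c²) = 1 + 1840/139.6 = 14.1805
β = √(1 − 1/γ²) = 0.9975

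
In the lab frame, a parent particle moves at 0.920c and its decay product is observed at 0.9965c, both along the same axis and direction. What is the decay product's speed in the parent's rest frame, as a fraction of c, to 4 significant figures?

u' ≈ 0.9193c

Inverse velocity addition: u' = (u − v)/(1 − uv/c²)
= (0.9965 − 0.920)/(1 − 0.9965×0.920) = 0.07650/0.0832200 = 0.9193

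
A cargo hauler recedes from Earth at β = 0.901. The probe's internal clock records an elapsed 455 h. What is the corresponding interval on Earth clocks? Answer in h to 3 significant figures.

γ = 1/√(1 − 0.901²) = 2.3051
Time dilation: Δt = γτ₀ = 2.3051 × 455 h = 1050 h

Δt ≈ 1050 h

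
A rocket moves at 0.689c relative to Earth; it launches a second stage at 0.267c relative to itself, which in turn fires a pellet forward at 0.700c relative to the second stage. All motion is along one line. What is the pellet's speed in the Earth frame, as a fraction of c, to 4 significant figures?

Compose boost 2: (0.267 + 0.689)/(1 + 0.267×0.689) = 0.9560/1.18396 = 0.807458
Compose boost 3: (0.700 + 0.807458)/(1 + 0.700×0.807458) = 1.50746/1.56522 = 0.9631

u ≈ 0.9631c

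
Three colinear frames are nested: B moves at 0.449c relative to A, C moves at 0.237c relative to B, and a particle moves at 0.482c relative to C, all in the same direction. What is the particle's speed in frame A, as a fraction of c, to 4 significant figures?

u ≈ 0.8485c

Compose boost 2: (0.237 + 0.449)/(1 + 0.237×0.449) = 0.6860/1.10641 = 0.620022
Compose boost 3: (0.482 + 0.620022)/(1 + 0.482×0.620022) = 1.10202/1.29885 = 0.8485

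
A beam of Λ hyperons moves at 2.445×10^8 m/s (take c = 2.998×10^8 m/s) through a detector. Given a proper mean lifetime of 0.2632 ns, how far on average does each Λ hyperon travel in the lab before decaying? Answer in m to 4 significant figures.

d ≈ 0.1112 m

β = v/c = 2.445×10^8 / 2.998×10^8 = 0.815544
γ = 1/√(1 − 0.815544²) = 1.72802
Dilated lifetime: Δt = γτ₀ = 1.72802 × 0.2632 ns = 0.454816 ns
d = vΔt = 0.815544c × 0.454816 ns = 2.44500×10^8 m/s × 4.54816×10^-10 s = 0.1112 m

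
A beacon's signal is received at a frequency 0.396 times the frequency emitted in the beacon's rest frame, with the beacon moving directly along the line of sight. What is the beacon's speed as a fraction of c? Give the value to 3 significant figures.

f_obs/f_src = √((1−β)/(1+β)) = 0.396  ⇒  (1−β)/(1+β) = 0.15682
β = |1 − D²|/(1 + D²) = |1 − 0.15682|/(1 + 0.15682) = 0.729

β ≈ 0.729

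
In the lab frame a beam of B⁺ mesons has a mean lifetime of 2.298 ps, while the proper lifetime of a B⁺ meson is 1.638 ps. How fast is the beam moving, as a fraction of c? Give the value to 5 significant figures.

β ≈ 0.70137

γ = Δt/τ₀ = 2.298/1.638 = 1.402930
β = √(1 − 1/γ²) = √(1 − 1/1.402930²) = 0.70137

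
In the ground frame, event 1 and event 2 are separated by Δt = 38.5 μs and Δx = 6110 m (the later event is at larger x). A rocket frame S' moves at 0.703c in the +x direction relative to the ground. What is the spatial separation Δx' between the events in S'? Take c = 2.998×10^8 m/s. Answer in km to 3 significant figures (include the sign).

Δx' ≈ -2.82 km

γ = 1/√(1 − 0.703²) = 1.4061
Δx' = γ(Δx − vΔt) = 1.4061 × (6110 m − 0.703×(2.998×10^8 m/s)×38.5×10^-6 s)
= 1.4061 × (-2004.2 m) = -2.82 km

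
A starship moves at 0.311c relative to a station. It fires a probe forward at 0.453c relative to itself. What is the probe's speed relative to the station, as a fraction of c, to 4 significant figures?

u ≈ 0.6697c

Relativistic velocity addition: u = (u' + v)/(1 + u'v/c²)
= (0.453 + 0.311)/(1 + 0.453×0.311) = 0.7640/1.14088 = 0.6697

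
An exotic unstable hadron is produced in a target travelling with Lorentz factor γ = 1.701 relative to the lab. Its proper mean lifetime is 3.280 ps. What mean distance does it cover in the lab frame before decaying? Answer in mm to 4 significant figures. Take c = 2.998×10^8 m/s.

β = √(1 − 1/γ²) = √(1 − 1/1.701²) = 0.808941
Dilated lifetime: Δt = γτ₀ = 1.701 × 3.280 ps = 5.57928 ps
d = vΔt = 0.808941c × 5.57928 ps = 2.42521×10^8 m/s × 5.57928×10^-12 s = 1.353 mm

d ≈ 1.353 mm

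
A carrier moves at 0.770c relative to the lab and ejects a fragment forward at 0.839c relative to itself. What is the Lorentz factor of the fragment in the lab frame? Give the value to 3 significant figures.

u_lab = (0.839 + 0.770)/(1 + 0.839×0.770) = 1.609/1.64603 = 0.977503
γ = 1/√(1 − 0.977503²) = 4.74

γ ≈ 4.74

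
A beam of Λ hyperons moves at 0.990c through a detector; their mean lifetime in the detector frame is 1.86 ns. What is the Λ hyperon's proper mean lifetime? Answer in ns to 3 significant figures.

τ₀ ≈ 0.262 ns

γ = 1/√(1 − 0.990²) = 7.0888
Proper time: τ₀ = Δt/γ = 1.86/7.0888 = 0.262 ns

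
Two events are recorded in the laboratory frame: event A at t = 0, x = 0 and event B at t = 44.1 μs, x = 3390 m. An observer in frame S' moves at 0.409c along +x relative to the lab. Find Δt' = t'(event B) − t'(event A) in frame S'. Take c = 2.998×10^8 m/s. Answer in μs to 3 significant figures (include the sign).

γ = 1/√(1 − 0.409²) = 1.0958
Δt' = γ(Δt − vΔx/c²) = 1.0958 × (44.1 μs − 0.409×3390 m / (2.998×10^8 m/s))
= 1.0958 × (39.475 μs) = 43.3 μs

Δt' ≈ 43.3 μs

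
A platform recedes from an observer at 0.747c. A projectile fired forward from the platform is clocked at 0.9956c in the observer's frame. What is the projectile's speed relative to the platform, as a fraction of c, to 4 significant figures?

u' ≈ 0.9700c

Inverse velocity addition: u' = (u − v)/(1 − uv/c²)
= (0.9956 − 0.747)/(1 − 0.9956×0.747) = 0.2486/0.256287 = 0.9700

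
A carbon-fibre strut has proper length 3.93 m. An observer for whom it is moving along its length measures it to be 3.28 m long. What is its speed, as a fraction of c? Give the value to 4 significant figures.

β ≈ 0.5508

γ = L₀/L = 3.93/3.28 = 1.19817
β = √(1 − 1/γ²) = 0.5508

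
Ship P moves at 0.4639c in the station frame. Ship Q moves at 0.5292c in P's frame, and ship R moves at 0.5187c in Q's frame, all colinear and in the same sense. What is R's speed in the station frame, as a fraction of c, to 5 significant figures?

u ≈ 0.93100c

Compose boost 2: (0.5292 + 0.4639)/(1 + 0.5292×0.4639) = 0.99310/1.245496 = 0.7973531
Compose boost 3: (0.5187 + 0.7973531)/(1 + 0.5187×0.7973531) = 1.316053/1.413587 = 0.93100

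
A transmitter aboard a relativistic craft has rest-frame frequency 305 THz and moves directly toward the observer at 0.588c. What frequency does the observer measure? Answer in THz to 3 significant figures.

f_obs ≈ 599 THz

Relativistic Doppler: f_obs = f_src √((1+β)/(1−β))
= 305 × √(1.5880/0.41200) = 305 × 1.9633 = 599 THz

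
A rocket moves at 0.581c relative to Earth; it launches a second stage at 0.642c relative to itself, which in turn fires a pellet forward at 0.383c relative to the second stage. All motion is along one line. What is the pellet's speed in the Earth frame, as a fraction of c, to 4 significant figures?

u ≈ 0.9497c

Compose boost 2: (0.642 + 0.581)/(1 + 0.642×0.581) = 1.223/1.37300 = 0.890749
Compose boost 3: (0.383 + 0.890749)/(1 + 0.383×0.890749) = 1.27375/1.34116 = 0.9497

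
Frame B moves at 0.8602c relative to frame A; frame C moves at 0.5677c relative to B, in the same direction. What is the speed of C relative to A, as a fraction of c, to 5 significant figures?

u ≈ 0.95939c

Compose boost 2: (0.5677 + 0.8602)/(1 + 0.5677×0.8602) = 1.4279/1.488336 = 0.95939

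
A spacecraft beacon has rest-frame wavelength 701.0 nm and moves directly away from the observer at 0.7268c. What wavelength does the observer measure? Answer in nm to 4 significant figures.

Relativistic Doppler: λ_obs = λ_src √((1+β)/(1−β))
= 701.0 × √(1.72680/0.273200) = 701.0 × 2.51409 = 1762 nm

λ_obs ≈ 1762 nm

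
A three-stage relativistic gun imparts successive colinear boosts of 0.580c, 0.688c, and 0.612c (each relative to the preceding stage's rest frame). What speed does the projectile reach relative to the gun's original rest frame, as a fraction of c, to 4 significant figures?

Compose boost 2: (0.688 + 0.580)/(1 + 0.688×0.580) = 1.268/1.39904 = 0.906336
Compose boost 3: (0.612 + 0.906336)/(1 + 0.612×0.906336) = 1.51834/1.55468 = 0.9766

u ≈ 0.9766c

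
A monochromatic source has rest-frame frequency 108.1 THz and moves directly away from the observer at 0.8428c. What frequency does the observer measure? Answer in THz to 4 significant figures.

f_obs ≈ 31.57 THz

Relativistic Doppler: f_obs = f_src √((1−β)/(1+β))
= 108.1 × √(0.157200/1.84280) = 108.1 × 0.292070 = 31.57 THz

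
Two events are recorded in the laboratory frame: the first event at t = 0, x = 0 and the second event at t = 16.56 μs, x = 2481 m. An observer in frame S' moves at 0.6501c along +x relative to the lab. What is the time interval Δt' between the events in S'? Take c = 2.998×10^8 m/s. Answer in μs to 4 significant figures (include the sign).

Δt' ≈ 14.71 μs

γ = 1/√(1 − 0.6501²) = 1.31605
Δt' = γ(Δt − vΔx/c²) = 1.31605 × (16.56 μs − 0.6501×2481 m / (2.998×10^8 m/s))
= 1.31605 × (11.1801 μs) = 14.71 μs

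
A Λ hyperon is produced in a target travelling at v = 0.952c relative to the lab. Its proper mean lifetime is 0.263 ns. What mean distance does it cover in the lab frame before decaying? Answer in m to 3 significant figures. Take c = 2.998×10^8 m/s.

d ≈ 0.245 m

γ = 1/√(1 − 0.952²) = 3.2669
Dilated lifetime: Δt = γτ₀ = 3.2669 × 0.263 ns = 0.85920 ns
d = vΔt = 0.952c × 0.85920 ns = 2.8541×10^8 m/s × 8.5920×10^-10 s = 0.245 m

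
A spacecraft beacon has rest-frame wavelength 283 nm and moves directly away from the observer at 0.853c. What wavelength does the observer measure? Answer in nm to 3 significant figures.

Relativistic Doppler: λ_obs = λ_src √((1+β)/(1−β))
= 283 × √(1.8530/0.14700) = 283 × 3.5504 = 1000 nm

λ_obs ≈ 1000 nm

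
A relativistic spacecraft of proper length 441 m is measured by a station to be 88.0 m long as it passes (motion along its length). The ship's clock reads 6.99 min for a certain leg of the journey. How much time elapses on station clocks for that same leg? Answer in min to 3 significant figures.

Δt ≈ 35.0 min

Length contraction ⇒ γ = L₀/L = 441/88.0 = 5.0114
Time dilation: Δt = γτ₀ = 5.0114 × 6.99 min = 35.0 min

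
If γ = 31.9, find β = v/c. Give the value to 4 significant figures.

β ≈ 0.9995

β = √(1 − 1/γ²) = √(1 − 1/31.9²) = √(0.999017) = 0.9995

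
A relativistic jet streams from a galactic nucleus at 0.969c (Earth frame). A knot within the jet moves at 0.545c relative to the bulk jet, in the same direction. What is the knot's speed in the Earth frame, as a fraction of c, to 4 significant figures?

Relativistic velocity addition: u = (u' + v)/(1 + u'v/c²)
= (0.545 + 0.969)/(1 + 0.545×0.969) = 1.514/1.52811 = 0.9908

u ≈ 0.9908c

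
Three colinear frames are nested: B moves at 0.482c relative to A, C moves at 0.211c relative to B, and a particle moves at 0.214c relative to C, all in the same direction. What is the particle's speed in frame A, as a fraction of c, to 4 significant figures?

Compose boost 2: (0.211 + 0.482)/(1 + 0.211×0.482) = 0.6930/1.10170 = 0.629027
Compose boost 3: (0.214 + 0.629027)/(1 + 0.214×0.629027) = 0.843027/1.13461 = 0.7430

u ≈ 0.7430c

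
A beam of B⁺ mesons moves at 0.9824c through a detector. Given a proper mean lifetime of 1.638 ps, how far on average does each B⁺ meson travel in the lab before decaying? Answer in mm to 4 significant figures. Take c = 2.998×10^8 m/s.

γ = 1/√(1 − 0.9824²) = 5.35363
Dilated lifetime: Δt = γτ₀ = 5.35363 × 1.638 ps = 8.76924 ps
d = vΔt = 0.9824c × 8.76924 ps = 2.94524×10^8 m/s × 8.76924×10^-12 s = 2.583 mm

d ≈ 2.583 mm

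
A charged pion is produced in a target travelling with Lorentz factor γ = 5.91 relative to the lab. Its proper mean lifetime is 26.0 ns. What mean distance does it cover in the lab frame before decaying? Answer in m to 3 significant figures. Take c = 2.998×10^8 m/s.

β = √(1 − 1/γ²) = √(1 − 1/5.91²) = 0.98558
Dilated lifetime: Δt = γτ₀ = 5.91 × 26.0 ns = 153.66 ns
d = vΔt = 0.98558c × 153.66 ns = 2.9548×10^8 m/s × 1.5366×10^-7 s = 45.4 m

d ≈ 45.4 m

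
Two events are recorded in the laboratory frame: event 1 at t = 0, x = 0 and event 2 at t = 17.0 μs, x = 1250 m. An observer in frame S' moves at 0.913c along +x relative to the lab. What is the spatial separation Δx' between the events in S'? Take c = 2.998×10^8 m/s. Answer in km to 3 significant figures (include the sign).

γ = 1/√(1 − 0.913²) = 2.4512
Δx' = γ(Δx − vΔt) = 2.4512 × (1250 m − 0.913×(2.998×10^8 m/s)×17.0×10^-6 s)
= 2.4512 × (-3403.2 m) = -8.34 km

Δx' ≈ -8.34 km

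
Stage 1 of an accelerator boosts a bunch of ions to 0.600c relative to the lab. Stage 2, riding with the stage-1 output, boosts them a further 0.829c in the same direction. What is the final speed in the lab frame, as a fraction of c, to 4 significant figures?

Compose boost 2: (0.829 + 0.600)/(1 + 0.829×0.600) = 1.429/1.49740 = 0.9543

u ≈ 0.9543c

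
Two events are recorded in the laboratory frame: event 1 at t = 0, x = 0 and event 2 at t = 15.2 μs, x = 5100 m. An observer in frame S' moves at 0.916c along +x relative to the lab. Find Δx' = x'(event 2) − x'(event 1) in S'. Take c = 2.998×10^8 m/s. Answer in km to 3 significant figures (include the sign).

Δx' ≈ 2.31 km

γ = 1/√(1 − 0.916²) = 2.4927
Δx' = γ(Δx − vΔt) = 2.4927 × (5100 m − 0.916×(2.998×10^8 m/s)×15.2×10^-6 s)
= 2.4927 × (925.82 m) = 2.31 km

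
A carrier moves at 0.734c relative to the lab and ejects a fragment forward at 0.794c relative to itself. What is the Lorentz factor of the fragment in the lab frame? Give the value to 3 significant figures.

u_lab = (0.794 + 0.734)/(1 + 0.794×0.734) = 1.528/1.58280 = 0.965380
γ = 1/√(1 − 0.965380²) = 3.83

γ ≈ 3.83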